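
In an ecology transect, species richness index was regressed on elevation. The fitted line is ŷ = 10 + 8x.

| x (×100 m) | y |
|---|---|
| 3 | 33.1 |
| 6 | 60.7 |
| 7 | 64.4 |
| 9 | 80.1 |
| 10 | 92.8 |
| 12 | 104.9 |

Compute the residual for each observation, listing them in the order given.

x=3: ŷ = 10 + 8·3 = 34; e = 33.1 − 34 = -0.9
x=6: ŷ = 10 + 8·6 = 58; e = 60.7 − 58 = 2.7
x=7: ŷ = 10 + 8·7 = 66; e = 64.4 − 66 = -1.6
x=9: ŷ = 10 + 8·9 = 82; e = 80.1 − 82 = -1.9
x=10: ŷ = 10 + 8·10 = 90; e = 92.8 − 90 = 2.8
x=12: ŷ = 10 + 8·12 = 106; e = 104.9 − 106 = -1.1

-0.9, 2.7, -1.6, -1.9, 2.8, -1.1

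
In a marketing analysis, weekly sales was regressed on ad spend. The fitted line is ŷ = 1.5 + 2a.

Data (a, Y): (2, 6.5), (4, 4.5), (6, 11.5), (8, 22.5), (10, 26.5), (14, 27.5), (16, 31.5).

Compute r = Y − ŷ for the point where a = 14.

r = -2

ŷ = 1.5 + 2·14 = 29.5
r = 27.5 − 29.5 = -2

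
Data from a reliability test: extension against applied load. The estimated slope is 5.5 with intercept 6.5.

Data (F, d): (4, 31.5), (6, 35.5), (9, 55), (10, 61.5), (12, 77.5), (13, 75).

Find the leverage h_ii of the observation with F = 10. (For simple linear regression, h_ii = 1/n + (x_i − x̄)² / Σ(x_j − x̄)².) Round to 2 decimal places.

F̄ = (4 + 6 + 9 + 10 + 12 + 13)/6 = 9
Σ(F − F̄)² = 25 + 9 + 0 + 1 + 9 + 16 = 60
h = 1/6 + (1)²/60 = 0.166667 + 0.0166667 = 0.18

h = 0.18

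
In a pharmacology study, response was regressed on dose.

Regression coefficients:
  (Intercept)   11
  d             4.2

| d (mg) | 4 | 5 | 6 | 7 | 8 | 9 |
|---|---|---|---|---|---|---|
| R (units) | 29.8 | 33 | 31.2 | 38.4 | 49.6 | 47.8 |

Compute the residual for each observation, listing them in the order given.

d=4: R̂ = 11 + 4.2·4 = 27.8; e = 29.8 − 27.8 = 2
d=5: R̂ = 11 + 4.2·5 = 32; e = 33 − 32 = 1
d=6: R̂ = 11 + 4.2·6 = 36.2; e = 31.2 − 36.2 = -5
d=7: R̂ = 11 + 4.2·7 = 40.4; e = 38.4 − 40.4 = -2
d=8: R̂ = 11 + 4.2·8 = 44.6; e = 49.6 − 44.6 = 5
d=9: R̂ = 11 + 4.2·9 = 48.8; e = 47.8 − 48.8 = -1

2, 1, -5, -2, 5, -1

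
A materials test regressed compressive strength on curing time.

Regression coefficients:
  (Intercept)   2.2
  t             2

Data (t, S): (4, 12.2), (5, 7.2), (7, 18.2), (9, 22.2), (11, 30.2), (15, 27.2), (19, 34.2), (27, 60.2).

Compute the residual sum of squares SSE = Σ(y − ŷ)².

t=4: ŷ = 2.2 + 2·4 = 10.2; r = 12.2 − 10.2 = 2
t=5: ŷ = 2.2 + 2·5 = 12.2; r = 7.2 − 12.2 = -5
t=7: ŷ = 2.2 + 2·7 = 16.2; r = 18.2 − 16.2 = 2
t=9: ŷ = 2.2 + 2·9 = 20.2; r = 22.2 − 20.2 = 2
t=11: ŷ = 2.2 + 2·11 = 24.2; r = 30.2 − 24.2 = 6
t=15: ŷ = 2.2 + 2·15 = 32.2; r = 27.2 − 32.2 = -5
t=19: ŷ = 2.2 + 2·19 = 40.2; r = 34.2 − 40.2 = -6
t=27: ŷ = 2.2 + 2·27 = 56.2; r = 60.2 − 56.2 = 4
SSE = 4 + 25 + 4 + 4 + 36 + 25 + 36 + 16 = 150

SSE = 150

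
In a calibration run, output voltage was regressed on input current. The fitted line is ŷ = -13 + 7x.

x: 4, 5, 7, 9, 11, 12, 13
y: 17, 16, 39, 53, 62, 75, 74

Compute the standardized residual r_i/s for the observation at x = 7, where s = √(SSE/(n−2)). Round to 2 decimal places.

0.69

x=4: ŷ = -13 + 7·4 = 15; r = 17 − 15 = 2
x=5: ŷ = -13 + 7·5 = 22; r = 16 − 22 = -6
x=7: ŷ = -13 + 7·7 = 36; r = 39 − 36 = 3
x=9: ŷ = -13 + 7·9 = 50; r = 53 − 50 = 3
x=11: ŷ = -13 + 7·11 = 64; r = 62 − 64 = -2
x=12: ŷ = -13 + 7·12 = 71; r = 75 − 71 = 4
x=13: ŷ = -13 + 7·13 = 78; r = 74 − 78 = -4
SSE = 4 + 36 + 9 + 9 + 4 + 16 + 16 = 94
s = √(94/5) = 4.3359
r/s = 3 / 4.3359 = 0.69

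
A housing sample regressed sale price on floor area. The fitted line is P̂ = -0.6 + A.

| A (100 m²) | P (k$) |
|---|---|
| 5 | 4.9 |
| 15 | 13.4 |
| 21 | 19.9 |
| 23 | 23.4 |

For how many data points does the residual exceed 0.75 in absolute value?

2

A=5: P̂ = -0.6 + 5 = 4.4; r = 4.9 − 4.4 = 0.5
A=15: P̂ = -0.6 + 15 = 14.4; r = 13.4 − 14.4 = -1
A=21: P̂ = -0.6 + 21 = 20.4; r = 19.9 − 20.4 = -0.5
A=23: P̂ = -0.6 + 23 = 22.4; r = 23.4 − 22.4 = 1
|r| > 0.75: A=15 (|r|=1), A=23 (|r|=1) → 2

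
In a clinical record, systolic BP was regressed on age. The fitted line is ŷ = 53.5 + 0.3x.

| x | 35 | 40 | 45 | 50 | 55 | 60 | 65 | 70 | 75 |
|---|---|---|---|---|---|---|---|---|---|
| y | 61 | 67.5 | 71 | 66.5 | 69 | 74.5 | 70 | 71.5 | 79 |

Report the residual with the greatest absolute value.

x=35: ŷ = 53.5 + 0.3·35 = 64; e = 61 − 64 = -3
x=40: ŷ = 53.5 + 0.3·40 = 65.5; e = 67.5 − 65.5 = 2
x=45: ŷ = 53.5 + 0.3·45 = 67; e = 71 − 67 = 4
x=50: ŷ = 53.5 + 0.3·50 = 68.5; e = 66.5 − 68.5 = -2
x=55: ŷ = 53.5 + 0.3·55 = 70; e = 69 − 70 = -1
x=60: ŷ = 53.5 + 0.3·60 = 71.5; e = 74.5 − 71.5 = 3
x=65: ŷ = 53.5 + 0.3·65 = 73; e = 70 − 73 = -3
x=70: ŷ = 53.5 + 0.3·70 = 74.5; e = 71.5 − 74.5 = -3
x=75: ŷ = 53.5 + 0.3·75 = 76; e = 79 − 76 = 3
Largest |e| is 4 at x = 45, residual 4.

e = 4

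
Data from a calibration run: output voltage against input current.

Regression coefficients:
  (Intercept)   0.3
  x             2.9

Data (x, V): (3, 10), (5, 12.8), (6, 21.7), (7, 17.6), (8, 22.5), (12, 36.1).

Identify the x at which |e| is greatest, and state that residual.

x=3: ŷ = 0.3 + 2.9·3 = 9; e = 10 − 9 = 1
x=5: ŷ = 0.3 + 2.9·5 = 14.8; e = 12.8 − 14.8 = -2
x=6: ŷ = 0.3 + 2.9·6 = 17.7; e = 21.7 − 17.7 = 4
x=7: ŷ = 0.3 + 2.9·7 = 20.6; e = 17.6 − 20.6 = -3
x=8: ŷ = 0.3 + 2.9·8 = 23.5; e = 22.5 − 23.5 = -1
x=12: ŷ = 0.3 + 2.9·12 = 35.1; e = 36.1 − 35.1 = 1
Largest |e| is 4 at x = 6, residual 4.

x = 6, e = 4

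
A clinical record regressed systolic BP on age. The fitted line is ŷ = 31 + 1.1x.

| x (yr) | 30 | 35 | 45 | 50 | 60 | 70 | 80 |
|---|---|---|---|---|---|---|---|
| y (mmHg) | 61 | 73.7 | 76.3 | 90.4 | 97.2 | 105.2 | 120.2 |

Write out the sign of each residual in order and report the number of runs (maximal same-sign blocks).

x=30: ŷ = 31 + 1.1·30 = 64; r = 61 − 64 = -3
x=35: ŷ = 31 + 1.1·35 = 69.5; r = 73.7 − 69.5 = 4.2
x=45: ŷ = 31 + 1.1·45 = 80.5; r = 76.3 − 80.5 = -4.2
x=50: ŷ = 31 + 1.1·50 = 86; r = 90.4 − 86 = 4.4
x=60: ŷ = 31 + 1.1·60 = 97; r = 97.2 − 97 = 0.2
x=70: ŷ = 31 + 1.1·70 = 108; r = 105.2 − 108 = -2.8
x=80: ŷ = 31 + 1.1·80 = 119; r = 120.2 − 119 = 1.2
Signs: − + − + + − +
Runs: −×1, +×1, −×1, +×2, −×1, +×1 → 6

6 runs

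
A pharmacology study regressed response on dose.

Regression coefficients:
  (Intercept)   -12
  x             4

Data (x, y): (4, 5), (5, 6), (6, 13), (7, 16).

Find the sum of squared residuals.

x=4: ŷ = -12 + 4·4 = 4; e = 5 − 4 = 1
x=5: ŷ = -12 + 4·5 = 8; e = 6 − 8 = -2
x=6: ŷ = -12 + 4·6 = 12; e = 13 − 12 = 1
x=7: ŷ = -12 + 4·7 = 16; e = 16 − 16 = 0
SSE = 1 + 4 + 1 + 0 = 6

SSE = 6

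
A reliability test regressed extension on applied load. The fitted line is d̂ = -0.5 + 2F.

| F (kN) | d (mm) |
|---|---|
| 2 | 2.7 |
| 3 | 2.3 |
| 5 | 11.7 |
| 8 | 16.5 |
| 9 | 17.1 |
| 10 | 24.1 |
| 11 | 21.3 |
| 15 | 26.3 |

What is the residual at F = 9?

d̂ = -0.5 + 2·9 = 17.5
r = 17.1 − 17.5 = -0.4

r = -0.4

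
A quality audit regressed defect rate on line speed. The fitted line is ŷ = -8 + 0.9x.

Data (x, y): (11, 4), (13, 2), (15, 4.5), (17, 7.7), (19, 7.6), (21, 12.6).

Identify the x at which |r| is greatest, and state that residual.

x=11: ŷ = -8 + 0.9·11 = 1.9; r = 4 − 1.9 = 2.1
x=13: ŷ = -8 + 0.9·13 = 3.7; r = 2 − 3.7 = -1.7
x=15: ŷ = -8 + 0.9·15 = 5.5; r = 4.5 − 5.5 = -1
x=17: ŷ = -8 + 0.9·17 = 7.3; r = 7.7 − 7.3 = 0.4
x=19: ŷ = -8 + 0.9·19 = 9.1; r = 7.6 − 9.1 = -1.5
x=21: ŷ = -8 + 0.9·21 = 10.9; r = 12.6 − 10.9 = 1.7
Largest |r| is 2.1 at x = 11, residual 2.1.

x = 11, r = 2.1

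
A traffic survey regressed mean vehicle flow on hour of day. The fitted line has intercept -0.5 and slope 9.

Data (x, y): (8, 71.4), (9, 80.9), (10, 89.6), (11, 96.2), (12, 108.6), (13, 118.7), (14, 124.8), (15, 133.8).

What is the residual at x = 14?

r = -0.7

ŷ = -0.5 + 9·14 = 125.5
r = 124.8 − 125.5 = -0.7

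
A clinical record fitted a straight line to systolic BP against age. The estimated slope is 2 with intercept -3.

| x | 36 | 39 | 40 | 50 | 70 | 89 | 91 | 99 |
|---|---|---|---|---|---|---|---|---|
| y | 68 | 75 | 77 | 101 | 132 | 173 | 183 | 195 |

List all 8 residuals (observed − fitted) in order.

-1, 0, 0, 4, -5, -2, 4, 0

x=36: ŷ = -3 + 2·36 = 69; r = 68 − 69 = -1
x=39: ŷ = -3 + 2·39 = 75; r = 75 − 75 = 0
x=40: ŷ = -3 + 2·40 = 77; r = 77 − 77 = 0
x=50: ŷ = -3 + 2·50 = 97; r = 101 − 97 = 4
x=70: ŷ = -3 + 2·70 = 137; r = 132 − 137 = -5
x=89: ŷ = -3 + 2·89 = 175; r = 173 − 175 = -2
x=91: ŷ = -3 + 2·91 = 179; r = 183 − 179 = 4
x=99: ŷ = -3 + 2·99 = 195; r = 195 − 195 = 0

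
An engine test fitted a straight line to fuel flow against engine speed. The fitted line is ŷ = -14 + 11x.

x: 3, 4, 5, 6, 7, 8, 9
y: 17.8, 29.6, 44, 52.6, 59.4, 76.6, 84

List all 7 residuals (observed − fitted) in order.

-1.2, -0.4, 3, 0.6, -3.6, 2.6, -1

x=3: ŷ = -14 + 11·3 = 19; r = 17.8 − 19 = -1.2
x=4: ŷ = -14 + 11·4 = 30; r = 29.6 − 30 = -0.4
x=5: ŷ = -14 + 11·5 = 41; r = 44 − 41 = 3
x=6: ŷ = -14 + 11·6 = 52; r = 52.6 − 52 = 0.6
x=7: ŷ = -14 + 11·7 = 63; r = 59.4 − 63 = -3.6
x=8: ŷ = -14 + 11·8 = 74; r = 76.6 − 74 = 2.6
x=9: ŷ = -14 + 11·9 = 85; r = 84 − 85 = -1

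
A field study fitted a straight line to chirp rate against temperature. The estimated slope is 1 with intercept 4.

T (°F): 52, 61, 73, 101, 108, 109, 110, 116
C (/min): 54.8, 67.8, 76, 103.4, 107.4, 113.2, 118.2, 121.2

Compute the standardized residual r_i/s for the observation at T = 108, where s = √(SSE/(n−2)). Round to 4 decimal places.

T=52: ŷ = 4 + 52 = 56; r = 54.8 − 56 = -1.2
T=61: ŷ = 4 + 61 = 65; r = 67.8 − 65 = 2.8
T=73: ŷ = 4 + 73 = 77; r = 76 − 77 = -1
T=101: ŷ = 4 + 101 = 105; r = 103.4 − 105 = -1.6
T=108: ŷ = 4 + 108 = 112; r = 107.4 − 112 = -4.6
T=109: ŷ = 4 + 109 = 113; r = 113.2 − 113 = 0.2
T=110: ŷ = 4 + 110 = 114; r = 118.2 − 114 = 4.2
T=116: ŷ = 4 + 116 = 120; r = 121.2 − 120 = 1.2
SSE = 1.44 + 7.84 + 1 + 2.56 + 21.16 + 0.04 + 17.64 + 1.44 = 53.12
s = √(53.12/6) = 2.97546
r/s = -4.6 / 2.97546 = -1.5460

-1.5460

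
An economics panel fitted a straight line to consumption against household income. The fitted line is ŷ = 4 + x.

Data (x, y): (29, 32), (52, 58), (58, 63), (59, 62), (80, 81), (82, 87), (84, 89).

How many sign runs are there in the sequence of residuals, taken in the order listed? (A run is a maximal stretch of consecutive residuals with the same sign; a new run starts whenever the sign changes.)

4 runs

x=29: ŷ = 4 + 29 = 33; e = 32 − 33 = -1
x=52: ŷ = 4 + 52 = 56; e = 58 − 56 = 2
x=58: ŷ = 4 + 58 = 62; e = 63 − 62 = 1
x=59: ŷ = 4 + 59 = 63; e = 62 − 63 = -1
x=80: ŷ = 4 + 80 = 84; e = 81 − 84 = -3
x=82: ŷ = 4 + 82 = 86; e = 87 − 86 = 1
x=84: ŷ = 4 + 84 = 88; e = 89 − 88 = 1
Signs: − + + − − + +
Runs: −×1, +×2, −×2, +×2 → 4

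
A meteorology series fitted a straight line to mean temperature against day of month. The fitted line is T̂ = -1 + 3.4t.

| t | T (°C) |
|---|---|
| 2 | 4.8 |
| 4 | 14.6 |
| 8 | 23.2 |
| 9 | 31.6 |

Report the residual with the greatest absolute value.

r = -3

t=2: T̂ = -1 + 3.4·2 = 5.8; r = 4.8 − 5.8 = -1
t=4: T̂ = -1 + 3.4·4 = 12.6; r = 14.6 − 12.6 = 2
t=8: T̂ = -1 + 3.4·8 = 26.2; r = 23.2 − 26.2 = -3
t=9: T̂ = -1 + 3.4·9 = 29.6; r = 31.6 − 29.6 = 2
Largest |r| is 3 at t = 8, residual -3.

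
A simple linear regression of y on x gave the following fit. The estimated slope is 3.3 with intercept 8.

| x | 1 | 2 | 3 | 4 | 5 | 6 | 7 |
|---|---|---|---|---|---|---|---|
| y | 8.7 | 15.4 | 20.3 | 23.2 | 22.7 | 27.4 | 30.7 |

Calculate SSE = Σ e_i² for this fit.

SSE = 20.72

x=1: ŷ = 8 + 3.3·1 = 11.3; e = 8.7 − 11.3 = -2.6
x=2: ŷ = 8 + 3.3·2 = 14.6; e = 15.4 − 14.6 = 0.8
x=3: ŷ = 8 + 3.3·3 = 17.9; e = 20.3 − 17.9 = 2.4
x=4: ŷ = 8 + 3.3·4 = 21.2; e = 23.2 − 21.2 = 2
x=5: ŷ = 8 + 3.3·5 = 24.5; e = 22.7 − 24.5 = -1.8
x=6: ŷ = 8 + 3.3·6 = 27.8; e = 27.4 − 27.8 = -0.4
x=7: ŷ = 8 + 3.3·7 = 31.1; e = 30.7 − 31.1 = -0.4
SSE = 6.76 + 0.64 + 5.76 + 4 + 3.24 + 0.16 + 0.16 = 20.72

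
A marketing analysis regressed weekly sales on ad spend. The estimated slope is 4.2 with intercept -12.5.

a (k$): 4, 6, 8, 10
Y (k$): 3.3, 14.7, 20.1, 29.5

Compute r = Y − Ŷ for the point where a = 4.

Ŷ = -12.5 + 4.2·4 = 4.3
r = 3.3 − 4.3 = -1

r = -1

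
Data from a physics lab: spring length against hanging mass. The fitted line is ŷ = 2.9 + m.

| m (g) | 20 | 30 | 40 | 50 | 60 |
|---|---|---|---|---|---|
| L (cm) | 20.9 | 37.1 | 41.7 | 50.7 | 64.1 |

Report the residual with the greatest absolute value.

e = 4.2

m=20: ŷ = 2.9 + 20 = 22.9; e = 20.9 − 22.9 = -2
m=30: ŷ = 2.9 + 30 = 32.9; e = 37.1 − 32.9 = 4.2
m=40: ŷ = 2.9 + 40 = 42.9; e = 41.7 − 42.9 = -1.2
m=50: ŷ = 2.9 + 50 = 52.9; e = 50.7 − 52.9 = -2.2
m=60: ŷ = 2.9 + 60 = 62.9; e = 64.1 − 62.9 = 1.2
Largest |e| is 4.2 at m = 30, residual 4.2.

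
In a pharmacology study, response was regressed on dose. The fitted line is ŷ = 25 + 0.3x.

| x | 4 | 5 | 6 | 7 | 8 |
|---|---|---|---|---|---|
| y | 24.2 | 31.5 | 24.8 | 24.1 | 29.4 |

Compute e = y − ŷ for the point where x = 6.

ŷ = 25 + 0.3·6 = 26.8
e = 24.8 − 26.8 = -2

e = -2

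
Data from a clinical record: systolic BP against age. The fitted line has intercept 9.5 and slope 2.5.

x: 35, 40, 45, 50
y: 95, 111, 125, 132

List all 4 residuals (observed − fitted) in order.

x=35: ŷ = 9.5 + 2.5·35 = 97; r = 95 − 97 = -2
x=40: ŷ = 9.5 + 2.5·40 = 109.5; r = 111 − 109.5 = 1.5
x=45: ŷ = 9.5 + 2.5·45 = 122; r = 125 − 122 = 3
x=50: ŷ = 9.5 + 2.5·50 = 134.5; r = 132 − 134.5 = -2.5

-2, 1.5, 3, -2.5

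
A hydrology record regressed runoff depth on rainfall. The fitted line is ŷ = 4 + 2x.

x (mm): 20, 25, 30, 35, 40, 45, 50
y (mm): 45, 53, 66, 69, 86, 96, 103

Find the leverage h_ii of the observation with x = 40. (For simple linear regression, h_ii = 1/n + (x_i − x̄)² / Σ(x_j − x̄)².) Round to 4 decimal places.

x̄ = (20 + 25 + 30 + 35 + 40 + 45 + 50)/7 = 35
Σ(x − x̄)² = 225 + 100 + 25 + 0 + 25 + 100 + 225 = 700
h = 1/7 + (5)²/700 = 0.142857 + 0.0357143 = 0.1786

h = 0.1786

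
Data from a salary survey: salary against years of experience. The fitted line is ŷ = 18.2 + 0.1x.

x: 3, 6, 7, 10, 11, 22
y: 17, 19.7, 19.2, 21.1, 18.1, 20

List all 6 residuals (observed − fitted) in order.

-1.5, 0.9, 0.3, 1.9, -1.2, -0.4

x=3: ŷ = 18.2 + 0.1·3 = 18.5; r = 17 − 18.5 = -1.5
x=6: ŷ = 18.2 + 0.1·6 = 18.8; r = 19.7 − 18.8 = 0.9
x=7: ŷ = 18.2 + 0.1·7 = 18.9; r = 19.2 − 18.9 = 0.3
x=10: ŷ = 18.2 + 0.1·10 = 19.2; r = 21.1 − 19.2 = 1.9
x=11: ŷ = 18.2 + 0.1·11 = 19.3; r = 18.1 − 19.3 = -1.2
x=22: ŷ = 18.2 + 0.1·22 = 20.4; r = 20 − 20.4 = -0.4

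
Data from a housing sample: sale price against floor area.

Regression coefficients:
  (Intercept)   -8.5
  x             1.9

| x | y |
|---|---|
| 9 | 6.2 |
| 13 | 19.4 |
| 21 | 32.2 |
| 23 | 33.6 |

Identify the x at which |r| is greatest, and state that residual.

x=9: ŷ = -8.5 + 1.9·9 = 8.6; r = 6.2 − 8.6 = -2.4
x=13: ŷ = -8.5 + 1.9·13 = 16.2; r = 19.4 − 16.2 = 3.2
x=21: ŷ = -8.5 + 1.9·21 = 31.4; r = 32.2 − 31.4 = 0.8
x=23: ŷ = -8.5 + 1.9·23 = 35.2; r = 33.6 − 35.2 = -1.6
Largest |r| is 3.2 at x = 13, residual 3.2.

x = 13, r = 3.2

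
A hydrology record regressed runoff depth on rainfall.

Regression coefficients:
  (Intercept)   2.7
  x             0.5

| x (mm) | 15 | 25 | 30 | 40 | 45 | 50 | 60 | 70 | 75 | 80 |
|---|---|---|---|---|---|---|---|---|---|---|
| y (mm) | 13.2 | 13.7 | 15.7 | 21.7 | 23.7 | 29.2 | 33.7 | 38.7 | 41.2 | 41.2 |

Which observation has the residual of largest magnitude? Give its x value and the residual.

x = 15, r = 3

x=15: ŷ = 2.7 + 0.5·15 = 10.2; r = 13.2 − 10.2 = 3
x=25: ŷ = 2.7 + 0.5·25 = 15.2; r = 13.7 − 15.2 = -1.5
x=30: ŷ = 2.7 + 0.5·30 = 17.7; r = 15.7 − 17.7 = -2
x=40: ŷ = 2.7 + 0.5·40 = 22.7; r = 21.7 − 22.7 = -1
x=45: ŷ = 2.7 + 0.5·45 = 25.2; r = 23.7 − 25.2 = -1.5
x=50: ŷ = 2.7 + 0.5·50 = 27.7; r = 29.2 − 27.7 = 1.5
x=60: ŷ = 2.7 + 0.5·60 = 32.7; r = 33.7 − 32.7 = 1
x=70: ŷ = 2.7 + 0.5·70 = 37.7; r = 38.7 − 37.7 = 1
x=75: ŷ = 2.7 + 0.5·75 = 40.2; r = 41.2 − 40.2 = 1
x=80: ŷ = 2.7 + 0.5·80 = 42.7; r = 41.2 − 42.7 = -1.5
Largest |r| is 3 at x = 15, residual 3.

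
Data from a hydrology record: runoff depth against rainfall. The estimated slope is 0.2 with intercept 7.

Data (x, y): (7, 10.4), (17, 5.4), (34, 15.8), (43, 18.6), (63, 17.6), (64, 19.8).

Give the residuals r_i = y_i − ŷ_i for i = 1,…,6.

x=7: ŷ = 7 + 0.2·7 = 8.4; r = 10.4 − 8.4 = 2
x=17: ŷ = 7 + 0.2·17 = 10.4; r = 5.4 − 10.4 = -5
x=34: ŷ = 7 + 0.2·34 = 13.8; r = 15.8 − 13.8 = 2
x=43: ŷ = 7 + 0.2·43 = 15.6; r = 18.6 − 15.6 = 3
x=63: ŷ = 7 + 0.2·63 = 19.6; r = 17.6 − 19.6 = -2
x=64: ŷ = 7 + 0.2·64 = 19.8; r = 19.8 − 19.8 = 0

2, -5, 2, 3, -2, 0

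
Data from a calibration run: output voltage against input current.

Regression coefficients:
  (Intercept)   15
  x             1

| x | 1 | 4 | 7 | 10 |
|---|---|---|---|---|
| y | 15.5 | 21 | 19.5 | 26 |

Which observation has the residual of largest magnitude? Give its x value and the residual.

x = 7, r = -2.5

x=1: ŷ = 15 + 1 = 16; r = 15.5 − 16 = -0.5
x=4: ŷ = 15 + 4 = 19; r = 21 − 19 = 2
x=7: ŷ = 15 + 7 = 22; r = 19.5 − 22 = -2.5
x=10: ŷ = 15 + 10 = 25; r = 26 − 25 = 1
Largest |r| is 2.5 at x = 7, residual -2.5.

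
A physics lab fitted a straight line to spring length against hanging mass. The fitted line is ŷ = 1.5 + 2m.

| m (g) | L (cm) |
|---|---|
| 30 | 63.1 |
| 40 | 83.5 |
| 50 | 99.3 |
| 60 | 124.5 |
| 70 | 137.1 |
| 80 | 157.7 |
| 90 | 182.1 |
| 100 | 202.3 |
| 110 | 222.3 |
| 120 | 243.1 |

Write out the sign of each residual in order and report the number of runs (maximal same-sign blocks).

m=30: ŷ = 1.5 + 2·30 = 61.5; e = 63.1 − 61.5 = 1.6
m=40: ŷ = 1.5 + 2·40 = 81.5; e = 83.5 − 81.5 = 2
m=50: ŷ = 1.5 + 2·50 = 101.5; e = 99.3 − 101.5 = -2.2
m=60: ŷ = 1.5 + 2·60 = 121.5; e = 124.5 − 121.5 = 3
m=70: ŷ = 1.5 + 2·70 = 141.5; e = 137.1 − 141.5 = -4.4
m=80: ŷ = 1.5 + 2·80 = 161.5; e = 157.7 − 161.5 = -3.8
m=90: ŷ = 1.5 + 2·90 = 181.5; e = 182.1 − 181.5 = 0.6
m=100: ŷ = 1.5 + 2·100 = 201.5; e = 202.3 − 201.5 = 0.8
m=110: ŷ = 1.5 + 2·110 = 221.5; e = 222.3 − 221.5 = 0.8
m=120: ŷ = 1.5 + 2·120 = 241.5; e = 243.1 − 241.5 = 1.6
Signs: + + − + − − + + + +
Runs: +×2, −×1, +×1, −×2, +×4 → 5

5 runs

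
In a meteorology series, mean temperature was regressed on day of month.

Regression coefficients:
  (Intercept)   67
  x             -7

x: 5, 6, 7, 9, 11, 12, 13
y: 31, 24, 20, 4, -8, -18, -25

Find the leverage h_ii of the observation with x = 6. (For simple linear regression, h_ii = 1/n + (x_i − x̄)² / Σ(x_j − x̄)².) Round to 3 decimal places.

x̄ = (5 + 6 + 7 + 9 + 11 + 12 + 13)/7 = 9
Σ(x − x̄)² = 16 + 9 + 4 + 0 + 4 + 9 + 16 = 58
h = 1/7 + (-3)²/58 = 0.142857 + 0.155172 = 0.298

h = 0.298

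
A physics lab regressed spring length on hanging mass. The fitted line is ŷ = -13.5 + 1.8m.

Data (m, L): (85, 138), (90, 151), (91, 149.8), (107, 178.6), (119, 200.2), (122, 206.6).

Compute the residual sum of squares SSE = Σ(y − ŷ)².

m=85: ŷ = -13.5 + 1.8·85 = 139.5; e = 138 − 139.5 = -1.5
m=90: ŷ = -13.5 + 1.8·90 = 148.5; e = 151 − 148.5 = 2.5
m=91: ŷ = -13.5 + 1.8·91 = 150.3; e = 149.8 − 150.3 = -0.5
m=107: ŷ = -13.5 + 1.8·107 = 179.1; e = 178.6 − 179.1 = -0.5
m=119: ŷ = -13.5 + 1.8·119 = 200.7; e = 200.2 − 200.7 = -0.5
m=122: ŷ = -13.5 + 1.8·122 = 206.1; e = 206.6 − 206.1 = 0.5
SSE = 2.25 + 6.25 + 0.25 + 0.25 + 0.25 + 0.25 = 9.5

SSE = 9.5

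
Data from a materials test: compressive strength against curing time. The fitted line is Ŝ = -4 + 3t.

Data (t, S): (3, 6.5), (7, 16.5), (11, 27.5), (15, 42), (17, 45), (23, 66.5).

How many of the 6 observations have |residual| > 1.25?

4

t=3: Ŝ = -4 + 3·3 = 5; r = 6.5 − 5 = 1.5
t=7: Ŝ = -4 + 3·7 = 17; r = 16.5 − 17 = -0.5
t=11: Ŝ = -4 + 3·11 = 29; r = 27.5 − 29 = -1.5
t=15: Ŝ = -4 + 3·15 = 41; r = 42 − 41 = 1
t=17: Ŝ = -4 + 3·17 = 47; r = 45 − 47 = -2
t=23: Ŝ = -4 + 3·23 = 65; r = 66.5 − 65 = 1.5
|r| > 1.25: t=3 (|r|=1.5), t=11 (|r|=1.5), t=17 (|r|=2), t=23 (|r|=1.5) → 4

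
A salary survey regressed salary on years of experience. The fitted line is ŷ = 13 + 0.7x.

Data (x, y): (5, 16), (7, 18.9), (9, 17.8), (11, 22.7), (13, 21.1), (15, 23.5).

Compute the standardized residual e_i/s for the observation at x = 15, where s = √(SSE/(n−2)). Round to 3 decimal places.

0.000

x=5: ŷ = 13 + 0.7·5 = 16.5; e = 16 − 16.5 = -0.5
x=7: ŷ = 13 + 0.7·7 = 17.9; e = 18.9 − 17.9 = 1
x=9: ŷ = 13 + 0.7·9 = 19.3; e = 17.8 − 19.3 = -1.5
x=11: ŷ = 13 + 0.7·11 = 20.7; e = 22.7 − 20.7 = 2
x=13: ŷ = 13 + 0.7·13 = 22.1; e = 21.1 − 22.1 = -1
x=15: ŷ = 13 + 0.7·15 = 23.5; e = 23.5 − 23.5 = 0
SSE = 0.25 + 1 + 2.25 + 4 + 1 + 0 = 8.5
s = √(8.5/4) = 1.45774
e/s = 0 / 1.45774 = 0.000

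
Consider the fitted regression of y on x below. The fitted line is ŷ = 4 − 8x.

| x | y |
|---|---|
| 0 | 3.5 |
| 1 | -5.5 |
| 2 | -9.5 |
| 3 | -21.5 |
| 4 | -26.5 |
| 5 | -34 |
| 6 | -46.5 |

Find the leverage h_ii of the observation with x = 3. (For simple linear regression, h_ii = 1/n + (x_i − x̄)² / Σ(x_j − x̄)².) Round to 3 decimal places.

h = 0.143

x̄ = (0 + 1 + 2 + 3 + 4 + 5 + 6)/7 = 3
Σ(x − x̄)² = 9 + 4 + 1 + 0 + 1 + 4 + 9 = 28
h = 1/7 + (0)²/28 = 0.142857 + 0 = 0.143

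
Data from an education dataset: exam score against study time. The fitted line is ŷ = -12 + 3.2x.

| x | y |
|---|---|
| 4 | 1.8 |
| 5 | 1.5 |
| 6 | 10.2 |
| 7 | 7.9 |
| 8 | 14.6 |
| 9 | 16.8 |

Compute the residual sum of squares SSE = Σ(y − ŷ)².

SSE = 23.5

x=4: ŷ = -12 + 3.2·4 = 0.8; e = 1.8 − 0.8 = 1
x=5: ŷ = -12 + 3.2·5 = 4; e = 1.5 − 4 = -2.5
x=6: ŷ = -12 + 3.2·6 = 7.2; e = 10.2 − 7.2 = 3
x=7: ŷ = -12 + 3.2·7 = 10.4; e = 7.9 − 10.4 = -2.5
x=8: ŷ = -12 + 3.2·8 = 13.6; e = 14.6 − 13.6 = 1
x=9: ŷ = -12 + 3.2·9 = 16.8; e = 16.8 − 16.8 = 0
SSE = 1 + 6.25 + 9 + 6.25 + 1 + 0 = 23.5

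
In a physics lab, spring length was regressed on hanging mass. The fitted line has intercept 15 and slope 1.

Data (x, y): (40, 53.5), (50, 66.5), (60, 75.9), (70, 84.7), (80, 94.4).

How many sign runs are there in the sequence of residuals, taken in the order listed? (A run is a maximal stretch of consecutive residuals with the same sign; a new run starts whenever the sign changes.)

3 runs

x=40: ŷ = 15 + 40 = 55; r = 53.5 − 55 = -1.5
x=50: ŷ = 15 + 50 = 65; r = 66.5 − 65 = 1.5
x=60: ŷ = 15 + 60 = 75; r = 75.9 − 75 = 0.9
x=70: ŷ = 15 + 70 = 85; r = 84.7 − 85 = -0.3
x=80: ŷ = 15 + 80 = 95; r = 94.4 − 95 = -0.6
Signs: − + + − −
Runs: −×1, +×2, −×2 → 3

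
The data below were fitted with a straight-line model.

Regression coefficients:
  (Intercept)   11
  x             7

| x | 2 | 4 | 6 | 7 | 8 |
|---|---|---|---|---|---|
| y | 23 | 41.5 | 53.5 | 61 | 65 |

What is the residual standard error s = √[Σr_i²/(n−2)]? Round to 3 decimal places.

x=2: ŷ = 11 + 7·2 = 25; r = 23 − 25 = -2
x=4: ŷ = 11 + 7·4 = 39; r = 41.5 − 39 = 2.5
x=6: ŷ = 11 + 7·6 = 53; r = 53.5 − 53 = 0.5
x=7: ŷ = 11 + 7·7 = 60; r = 61 − 60 = 1
x=8: ŷ = 11 + 7·8 = 67; r = 65 − 67 = -2
SSE = 4 + 6.25 + 0.25 + 1 + 4 = 15.5
s = √(15.5/3) = √5.16667 ≈ 2.273

s = 2.273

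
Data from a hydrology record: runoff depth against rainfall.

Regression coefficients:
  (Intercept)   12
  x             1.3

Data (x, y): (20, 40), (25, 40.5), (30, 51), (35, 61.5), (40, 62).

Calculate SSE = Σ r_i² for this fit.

x=20: ŷ = 12 + 1.3·20 = 38; r = 40 − 38 = 2
x=25: ŷ = 12 + 1.3·25 = 44.5; r = 40.5 − 44.5 = -4
x=30: ŷ = 12 + 1.3·30 = 51; r = 51 − 51 = 0
x=35: ŷ = 12 + 1.3·35 = 57.5; r = 61.5 − 57.5 = 4
x=40: ŷ = 12 + 1.3·40 = 64; r = 62 − 64 = -2
SSE = 4 + 16 + 0 + 16 + 4 = 40

SSE = 40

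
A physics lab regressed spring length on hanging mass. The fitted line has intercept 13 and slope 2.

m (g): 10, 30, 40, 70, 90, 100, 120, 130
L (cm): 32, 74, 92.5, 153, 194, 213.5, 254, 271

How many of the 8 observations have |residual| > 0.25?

7

m=10: L̂ = 13 + 2·10 = 33; r = 32 − 33 = -1
m=30: L̂ = 13 + 2·30 = 73; r = 74 − 73 = 1
m=40: L̂ = 13 + 2·40 = 93; r = 92.5 − 93 = -0.5
m=70: L̂ = 13 + 2·70 = 153; r = 153 − 153 = 0
m=90: L̂ = 13 + 2·90 = 193; r = 194 − 193 = 1
m=100: L̂ = 13 + 2·100 = 213; r = 213.5 − 213 = 0.5
m=120: L̂ = 13 + 2·120 = 253; r = 254 − 253 = 1
m=130: L̂ = 13 + 2·130 = 273; r = 271 − 273 = -2
|r| > 0.25: m=10 (|r|=1), m=30 (|r|=1), m=40 (|r|=0.5), m=90 (|r|=1), m=100 (|r|=0.5), m=120 (|r|=1), m=130 (|r|=2) → 7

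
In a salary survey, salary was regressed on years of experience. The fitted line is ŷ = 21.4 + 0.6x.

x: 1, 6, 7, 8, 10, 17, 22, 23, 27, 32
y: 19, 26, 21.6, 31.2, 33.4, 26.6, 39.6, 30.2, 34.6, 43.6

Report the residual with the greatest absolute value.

x=1: ŷ = 21.4 + 0.6·1 = 22; e = 19 − 22 = -3
x=6: ŷ = 21.4 + 0.6·6 = 25; e = 26 − 25 = 1
x=7: ŷ = 21.4 + 0.6·7 = 25.6; e = 21.6 − 25.6 = -4
x=8: ŷ = 21.4 + 0.6·8 = 26.2; e = 31.2 − 26.2 = 5
x=10: ŷ = 21.4 + 0.6·10 = 27.4; e = 33.4 − 27.4 = 6
x=17: ŷ = 21.4 + 0.6·17 = 31.6; e = 26.6 − 31.6 = -5
x=22: ŷ = 21.4 + 0.6·22 = 34.6; e = 39.6 − 34.6 = 5
x=23: ŷ = 21.4 + 0.6·23 = 35.2; e = 30.2 − 35.2 = -5
x=27: ŷ = 21.4 + 0.6·27 = 37.6; e = 34.6 − 37.6 = -3
x=32: ŷ = 21.4 + 0.6·32 = 40.6; e = 43.6 − 40.6 = 3
Largest |e| is 6 at x = 10, residual 6.

e = 6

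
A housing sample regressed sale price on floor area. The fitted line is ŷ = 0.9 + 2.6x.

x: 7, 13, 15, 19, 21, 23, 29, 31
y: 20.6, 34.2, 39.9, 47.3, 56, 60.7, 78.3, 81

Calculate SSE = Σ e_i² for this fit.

x=7: ŷ = 0.9 + 2.6·7 = 19.1; e = 20.6 − 19.1 = 1.5
x=13: ŷ = 0.9 + 2.6·13 = 34.7; e = 34.2 − 34.7 = -0.5
x=15: ŷ = 0.9 + 2.6·15 = 39.9; e = 39.9 − 39.9 = 0
x=19: ŷ = 0.9 + 2.6·19 = 50.3; e = 47.3 − 50.3 = -3
x=21: ŷ = 0.9 + 2.6·21 = 55.5; e = 56 − 55.5 = 0.5
x=23: ŷ = 0.9 + 2.6·23 = 60.7; e = 60.7 − 60.7 = 0
x=29: ŷ = 0.9 + 2.6·29 = 76.3; e = 78.3 − 76.3 = 2
x=31: ŷ = 0.9 + 2.6·31 = 81.5; e = 81 − 81.5 = -0.5
SSE = 2.25 + 0.25 + 0 + 9 + 0.25 + 0 + 4 + 0.25 = 16

SSE = 16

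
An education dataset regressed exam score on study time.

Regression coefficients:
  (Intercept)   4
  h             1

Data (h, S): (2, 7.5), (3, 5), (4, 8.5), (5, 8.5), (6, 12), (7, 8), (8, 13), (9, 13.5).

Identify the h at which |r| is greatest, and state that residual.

h = 7, r = -3

h=2: ŷ = 4 + 2 = 6; r = 7.5 − 6 = 1.5
h=3: ŷ = 4 + 3 = 7; r = 5 − 7 = -2
h=4: ŷ = 4 + 4 = 8; r = 8.5 − 8 = 0.5
h=5: ŷ = 4 + 5 = 9; r = 8.5 − 9 = -0.5
h=6: ŷ = 4 + 6 = 10; r = 12 − 10 = 2
h=7: ŷ = 4 + 7 = 11; r = 8 − 11 = -3
h=8: ŷ = 4 + 8 = 12; r = 13 − 12 = 1
h=9: ŷ = 4 + 9 = 13; r = 13.5 − 13 = 0.5
Largest |r| is 3 at h = 7, residual -3.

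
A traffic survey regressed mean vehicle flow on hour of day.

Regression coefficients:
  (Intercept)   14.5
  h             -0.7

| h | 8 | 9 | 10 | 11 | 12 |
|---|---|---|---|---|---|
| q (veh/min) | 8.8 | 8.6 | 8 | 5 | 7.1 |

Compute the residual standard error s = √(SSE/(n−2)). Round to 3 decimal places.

h=8: q̂ = 14.5 − 0.7·8 = 8.9; r = 8.8 − 8.9 = -0.1
h=9: q̂ = 14.5 − 0.7·9 = 8.2; r = 8.6 − 8.2 = 0.4
h=10: q̂ = 14.5 − 0.7·10 = 7.5; r = 8 − 7.5 = 0.5
h=11: q̂ = 14.5 − 0.7·11 = 6.8; r = 5 − 6.8 = -1.8
h=12: q̂ = 14.5 − 0.7·12 = 6.1; r = 7.1 − 6.1 = 1
SSE = 0.01 + 0.16 + 0.25 + 3.24 + 1 = 4.66
s = √(4.66/3) = √1.55333 ≈ 1.246

s = 1.246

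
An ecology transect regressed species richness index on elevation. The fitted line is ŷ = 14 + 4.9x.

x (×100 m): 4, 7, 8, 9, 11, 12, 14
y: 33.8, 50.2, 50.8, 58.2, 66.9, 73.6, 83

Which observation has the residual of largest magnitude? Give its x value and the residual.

x=4: ŷ = 14 + 4.9·4 = 33.6; r = 33.8 − 33.6 = 0.2
x=7: ŷ = 14 + 4.9·7 = 48.3; r = 50.2 − 48.3 = 1.9
x=8: ŷ = 14 + 4.9·8 = 53.2; r = 50.8 − 53.2 = -2.4
x=9: ŷ = 14 + 4.9·9 = 58.1; r = 58.2 − 58.1 = 0.1
x=11: ŷ = 14 + 4.9·11 = 67.9; r = 66.9 − 67.9 = -1
x=12: ŷ = 14 + 4.9·12 = 72.8; r = 73.6 − 72.8 = 0.8
x=14: ŷ = 14 + 4.9·14 = 82.6; r = 83 − 82.6 = 0.4
Largest |r| is 2.4 at x = 8, residual -2.4.

x = 8, r = -2.4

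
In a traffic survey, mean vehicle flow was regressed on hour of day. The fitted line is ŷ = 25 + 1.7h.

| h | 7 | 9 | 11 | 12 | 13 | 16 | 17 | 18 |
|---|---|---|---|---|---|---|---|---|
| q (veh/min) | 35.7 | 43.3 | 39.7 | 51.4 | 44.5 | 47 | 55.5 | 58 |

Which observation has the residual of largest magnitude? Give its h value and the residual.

h = 12, r = 6

h=7: ŷ = 25 + 1.7·7 = 36.9; r = 35.7 − 36.9 = -1.2
h=9: ŷ = 25 + 1.7·9 = 40.3; r = 43.3 − 40.3 = 3
h=11: ŷ = 25 + 1.7·11 = 43.7; r = 39.7 − 43.7 = -4
h=12: ŷ = 25 + 1.7·12 = 45.4; r = 51.4 − 45.4 = 6
h=13: ŷ = 25 + 1.7·13 = 47.1; r = 44.5 − 47.1 = -2.6
h=16: ŷ = 25 + 1.7·16 = 52.2; r = 47 − 52.2 = -5.2
h=17: ŷ = 25 + 1.7·17 = 53.9; r = 55.5 − 53.9 = 1.6
h=18: ŷ = 25 + 1.7·18 = 55.6; r = 58 − 55.6 = 2.4
Largest |r| is 6 at h = 12, residual 6.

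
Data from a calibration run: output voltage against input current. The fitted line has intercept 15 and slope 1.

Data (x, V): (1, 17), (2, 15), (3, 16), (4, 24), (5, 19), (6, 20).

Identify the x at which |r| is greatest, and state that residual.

x=1: V̂ = 15 + 1 = 16; r = 17 − 16 = 1
x=2: V̂ = 15 + 2 = 17; r = 15 − 17 = -2
x=3: V̂ = 15 + 3 = 18; r = 16 − 18 = -2
x=4: V̂ = 15 + 4 = 19; r = 24 − 19 = 5
x=5: V̂ = 15 + 5 = 20; r = 19 − 20 = -1
x=6: V̂ = 15 + 6 = 21; r = 20 − 21 = -1
Largest |r| is 5 at x = 4, residual 5.

x = 4, r = 5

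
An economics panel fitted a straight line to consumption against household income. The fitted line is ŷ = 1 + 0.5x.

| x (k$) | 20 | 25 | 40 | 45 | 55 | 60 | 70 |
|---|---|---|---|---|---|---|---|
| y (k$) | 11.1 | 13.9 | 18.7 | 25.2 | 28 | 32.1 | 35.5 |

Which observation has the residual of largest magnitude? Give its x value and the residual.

x = 40, e = -2.3

x=20: ŷ = 1 + 0.5·20 = 11; e = 11.1 − 11 = 0.1
x=25: ŷ = 1 + 0.5·25 = 13.5; e = 13.9 − 13.5 = 0.4
x=40: ŷ = 1 + 0.5·40 = 21; e = 18.7 − 21 = -2.3
x=45: ŷ = 1 + 0.5·45 = 23.5; e = 25.2 − 23.5 = 1.7
x=55: ŷ = 1 + 0.5·55 = 28.5; e = 28 − 28.5 = -0.5
x=60: ŷ = 1 + 0.5·60 = 31; e = 32.1 − 31 = 1.1
x=70: ŷ = 1 + 0.5·70 = 36; e = 35.5 − 36 = -0.5
Largest |e| is 2.3 at x = 40, residual -2.3.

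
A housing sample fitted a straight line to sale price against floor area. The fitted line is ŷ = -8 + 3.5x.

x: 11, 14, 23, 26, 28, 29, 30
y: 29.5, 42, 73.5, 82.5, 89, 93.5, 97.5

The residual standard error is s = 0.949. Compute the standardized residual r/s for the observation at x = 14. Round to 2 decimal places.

ŷ = -8 + 3.5·14 = 41
r = 42 − 41 = 1
r/s = 1 / 0.949 = 1.05

1.05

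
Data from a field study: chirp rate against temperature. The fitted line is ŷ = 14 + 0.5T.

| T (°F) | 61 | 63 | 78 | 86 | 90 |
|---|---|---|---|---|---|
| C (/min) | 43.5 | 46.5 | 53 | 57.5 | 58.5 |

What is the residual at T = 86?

r = 0.5

ŷ = 14 + 0.5·86 = 57
r = 57.5 − 57 = 0.5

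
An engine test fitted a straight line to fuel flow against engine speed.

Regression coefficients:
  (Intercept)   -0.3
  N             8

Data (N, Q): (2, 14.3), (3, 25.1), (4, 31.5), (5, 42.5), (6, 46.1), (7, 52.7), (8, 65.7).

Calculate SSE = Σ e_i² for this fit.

SSE = 27.36

N=2: Q̂ = -0.3 + 8·2 = 15.7; e = 14.3 − 15.7 = -1.4
N=3: Q̂ = -0.3 + 8·3 = 23.7; e = 25.1 − 23.7 = 1.4
N=4: Q̂ = -0.3 + 8·4 = 31.7; e = 31.5 − 31.7 = -0.2
N=5: Q̂ = -0.3 + 8·5 = 39.7; e = 42.5 − 39.7 = 2.8
N=6: Q̂ = -0.3 + 8·6 = 47.7; e = 46.1 − 47.7 = -1.6
N=7: Q̂ = -0.3 + 8·7 = 55.7; e = 52.7 − 55.7 = -3
N=8: Q̂ = -0.3 + 8·8 = 63.7; e = 65.7 − 63.7 = 2
SSE = 1.96 + 1.96 + 0.04 + 7.84 + 2.56 + 9 + 4 = 27.36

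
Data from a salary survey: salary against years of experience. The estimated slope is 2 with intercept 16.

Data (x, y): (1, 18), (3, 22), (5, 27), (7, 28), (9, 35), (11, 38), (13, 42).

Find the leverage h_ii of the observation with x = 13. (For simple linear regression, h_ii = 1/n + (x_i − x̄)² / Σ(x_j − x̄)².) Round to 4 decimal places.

h = 0.4643

x̄ = (1 + 3 + 5 + 7 + 9 + 11 + 13)/7 = 7
Σ(x − x̄)² = 36 + 16 + 4 + 0 + 4 + 16 + 36 = 112
h = 1/7 + (6)²/112 = 0.142857 + 0.321429 = 0.4643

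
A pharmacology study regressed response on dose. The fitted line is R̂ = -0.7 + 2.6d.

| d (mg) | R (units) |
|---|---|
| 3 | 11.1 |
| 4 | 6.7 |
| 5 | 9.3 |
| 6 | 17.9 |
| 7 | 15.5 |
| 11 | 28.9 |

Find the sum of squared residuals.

SSE = 48

d=3: R̂ = -0.7 + 2.6·3 = 7.1; e = 11.1 − 7.1 = 4
d=4: R̂ = -0.7 + 2.6·4 = 9.7; e = 6.7 − 9.7 = -3
d=5: R̂ = -0.7 + 2.6·5 = 12.3; e = 9.3 − 12.3 = -3
d=6: R̂ = -0.7 + 2.6·6 = 14.9; e = 17.9 − 14.9 = 3
d=7: R̂ = -0.7 + 2.6·7 = 17.5; e = 15.5 − 17.5 = -2
d=11: R̂ = -0.7 + 2.6·11 = 27.9; e = 28.9 − 27.9 = 1
SSE = 16 + 9 + 9 + 9 + 4 + 1 = 48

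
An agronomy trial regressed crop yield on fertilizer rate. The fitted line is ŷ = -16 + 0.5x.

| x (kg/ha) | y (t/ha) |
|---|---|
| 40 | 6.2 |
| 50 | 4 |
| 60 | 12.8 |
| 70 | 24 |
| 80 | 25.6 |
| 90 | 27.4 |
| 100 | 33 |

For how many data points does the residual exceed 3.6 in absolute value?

x=40: ŷ = -16 + 0.5·40 = 4; r = 6.2 − 4 = 2.2
x=50: ŷ = -16 + 0.5·50 = 9; r = 4 − 9 = -5
x=60: ŷ = -16 + 0.5·60 = 14; r = 12.8 − 14 = -1.2
x=70: ŷ = -16 + 0.5·70 = 19; r = 24 − 19 = 5
x=80: ŷ = -16 + 0.5·80 = 24; r = 25.6 − 24 = 1.6
x=90: ŷ = -16 + 0.5·90 = 29; r = 27.4 − 29 = -1.6
x=100: ŷ = -16 + 0.5·100 = 34; r = 33 − 34 = -1
|r| > 3.6: x=50 (|r|=5), x=70 (|r|=5) → 2

2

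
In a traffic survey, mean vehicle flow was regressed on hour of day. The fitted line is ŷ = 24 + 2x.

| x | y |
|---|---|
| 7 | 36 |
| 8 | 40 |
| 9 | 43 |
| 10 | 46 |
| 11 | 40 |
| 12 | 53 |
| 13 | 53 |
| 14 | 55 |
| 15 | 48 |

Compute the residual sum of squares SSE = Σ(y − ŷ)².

x=7: ŷ = 24 + 2·7 = 38; r = 36 − 38 = -2
x=8: ŷ = 24 + 2·8 = 40; r = 40 − 40 = 0
x=9: ŷ = 24 + 2·9 = 42; r = 43 − 42 = 1
x=10: ŷ = 24 + 2·10 = 44; r = 46 − 44 = 2
x=11: ŷ = 24 + 2·11 = 46; r = 40 − 46 = -6
x=12: ŷ = 24 + 2·12 = 48; r = 53 − 48 = 5
x=13: ŷ = 24 + 2·13 = 50; r = 53 − 50 = 3
x=14: ŷ = 24 + 2·14 = 52; r = 55 − 52 = 3
x=15: ŷ = 24 + 2·15 = 54; r = 48 − 54 = -6
SSE = 4 + 0 + 1 + 4 + 36 + 25 + 9 + 9 + 36 = 124

SSE = 124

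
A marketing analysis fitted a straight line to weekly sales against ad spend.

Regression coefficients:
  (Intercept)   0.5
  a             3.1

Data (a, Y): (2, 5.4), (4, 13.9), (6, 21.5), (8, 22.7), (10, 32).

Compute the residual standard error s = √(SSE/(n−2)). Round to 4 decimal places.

a=2: Ŷ = 0.5 + 3.1·2 = 6.7; e = 5.4 − 6.7 = -1.3
a=4: Ŷ = 0.5 + 3.1·4 = 12.9; e = 13.9 − 12.9 = 1
a=6: Ŷ = 0.5 + 3.1·6 = 19.1; e = 21.5 − 19.1 = 2.4
a=8: Ŷ = 0.5 + 3.1·8 = 25.3; e = 22.7 − 25.3 = -2.6
a=10: Ŷ = 0.5 + 3.1·10 = 31.5; e = 32 − 31.5 = 0.5
SSE = 1.69 + 1 + 5.76 + 6.76 + 0.25 = 15.46
s = √(15.46/3) = √5.15333 ≈ 2.2701

s = 2.2701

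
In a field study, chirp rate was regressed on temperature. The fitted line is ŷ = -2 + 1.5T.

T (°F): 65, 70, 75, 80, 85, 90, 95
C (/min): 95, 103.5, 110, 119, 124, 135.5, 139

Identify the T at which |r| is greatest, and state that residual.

T=65: ŷ = -2 + 1.5·65 = 95.5; r = 95 − 95.5 = -0.5
T=70: ŷ = -2 + 1.5·70 = 103; r = 103.5 − 103 = 0.5
T=75: ŷ = -2 + 1.5·75 = 110.5; r = 110 − 110.5 = -0.5
T=80: ŷ = -2 + 1.5·80 = 118; r = 119 − 118 = 1
T=85: ŷ = -2 + 1.5·85 = 125.5; r = 124 − 125.5 = -1.5
T=90: ŷ = -2 + 1.5·90 = 133; r = 135.5 − 133 = 2.5
T=95: ŷ = -2 + 1.5·95 = 140.5; r = 139 − 140.5 = -1.5
Largest |r| is 2.5 at T = 90, residual 2.5.

T = 90, r = 2.5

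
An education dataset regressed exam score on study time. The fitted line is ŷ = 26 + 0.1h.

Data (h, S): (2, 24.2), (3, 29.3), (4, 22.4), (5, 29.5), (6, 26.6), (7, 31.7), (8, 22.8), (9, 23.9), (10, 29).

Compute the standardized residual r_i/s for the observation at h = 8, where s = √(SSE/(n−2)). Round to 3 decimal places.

-1.103

h=2: ŷ = 26 + 0.1·2 = 26.2; r = 24.2 − 26.2 = -2
h=3: ŷ = 26 + 0.1·3 = 26.3; r = 29.3 − 26.3 = 3
h=4: ŷ = 26 + 0.1·4 = 26.4; r = 22.4 − 26.4 = -4
h=5: ŷ = 26 + 0.1·5 = 26.5; r = 29.5 − 26.5 = 3
h=6: ŷ = 26 + 0.1·6 = 26.6; r = 26.6 − 26.6 = 0
h=7: ŷ = 26 + 0.1·7 = 26.7; r = 31.7 − 26.7 = 5
h=8: ŷ = 26 + 0.1·8 = 26.8; r = 22.8 − 26.8 = -4
h=9: ŷ = 26 + 0.1·9 = 26.9; r = 23.9 − 26.9 = -3
h=10: ŷ = 26 + 0.1·10 = 27; r = 29 − 27 = 2
SSE = 4 + 9 + 16 + 9 + 0 + 25 + 16 + 9 + 4 = 92
s = √(92/7) = 3.62531
r/s = -4 / 3.62531 = -1.103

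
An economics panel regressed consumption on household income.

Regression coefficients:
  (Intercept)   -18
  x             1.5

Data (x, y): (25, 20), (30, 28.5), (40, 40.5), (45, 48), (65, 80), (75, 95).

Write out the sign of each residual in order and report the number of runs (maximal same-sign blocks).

3 runs

x=25: ŷ = -18 + 1.5·25 = 19.5; e = 20 − 19.5 = 0.5
x=30: ŷ = -18 + 1.5·30 = 27; e = 28.5 − 27 = 1.5
x=40: ŷ = -18 + 1.5·40 = 42; e = 40.5 − 42 = -1.5
x=45: ŷ = -18 + 1.5·45 = 49.5; e = 48 − 49.5 = -1.5
x=65: ŷ = -18 + 1.5·65 = 79.5; e = 80 − 79.5 = 0.5
x=75: ŷ = -18 + 1.5·75 = 94.5; e = 95 − 94.5 = 0.5
Signs: + + − − + +
Runs: +×2, −×2, +×2 → 3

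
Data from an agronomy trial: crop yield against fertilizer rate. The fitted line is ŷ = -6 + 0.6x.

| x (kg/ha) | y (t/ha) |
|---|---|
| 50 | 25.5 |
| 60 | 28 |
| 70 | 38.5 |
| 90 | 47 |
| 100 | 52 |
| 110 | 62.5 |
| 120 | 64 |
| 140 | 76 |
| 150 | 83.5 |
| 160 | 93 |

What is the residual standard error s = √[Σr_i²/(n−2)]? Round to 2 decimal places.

x=50: ŷ = -6 + 0.6·50 = 24; r = 25.5 − 24 = 1.5
x=60: ŷ = -6 + 0.6·60 = 30; r = 28 − 30 = -2
x=70: ŷ = -6 + 0.6·70 = 36; r = 38.5 − 36 = 2.5
x=90: ŷ = -6 + 0.6·90 = 48; r = 47 − 48 = -1
x=100: ŷ = -6 + 0.6·100 = 54; r = 52 − 54 = -2
x=110: ŷ = -6 + 0.6·110 = 60; r = 62.5 − 60 = 2.5
x=120: ŷ = -6 + 0.6·120 = 66; r = 64 − 66 = -2
x=140: ŷ = -6 + 0.6·140 = 78; r = 76 − 78 = -2
x=150: ŷ = -6 + 0.6·150 = 84; r = 83.5 − 84 = -0.5
x=160: ŷ = -6 + 0.6·160 = 90; r = 93 − 90 = 3
SSE = 2.25 + 4 + 6.25 + 1 + 4 + 6.25 + 4 + 4 + 0.25 + 9 = 41
s = √(41/8) = √5.125 ≈ 2.26

s = 2.26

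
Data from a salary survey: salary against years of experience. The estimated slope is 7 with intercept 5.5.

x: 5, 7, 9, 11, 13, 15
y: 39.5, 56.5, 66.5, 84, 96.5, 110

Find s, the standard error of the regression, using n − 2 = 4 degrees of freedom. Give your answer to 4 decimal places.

s = 1.6956

x=5: ŷ = 5.5 + 7·5 = 40.5; e = 39.5 − 40.5 = -1
x=7: ŷ = 5.5 + 7·7 = 54.5; e = 56.5 − 54.5 = 2
x=9: ŷ = 5.5 + 7·9 = 68.5; e = 66.5 − 68.5 = -2
x=11: ŷ = 5.5 + 7·11 = 82.5; e = 84 − 82.5 = 1.5
x=13: ŷ = 5.5 + 7·13 = 96.5; e = 96.5 − 96.5 = 0
x=15: ŷ = 5.5 + 7·15 = 110.5; e = 110 − 110.5 = -0.5
SSE = 1 + 4 + 4 + 2.25 + 0 + 0.25 = 11.5
s = √(11.5/4) = √2.875 ≈ 1.6956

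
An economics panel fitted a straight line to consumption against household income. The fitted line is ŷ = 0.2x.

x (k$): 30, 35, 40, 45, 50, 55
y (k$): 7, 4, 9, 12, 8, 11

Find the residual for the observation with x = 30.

ŷ = 0.2·30 = 6
e = 7 − 6 = 1

e = 1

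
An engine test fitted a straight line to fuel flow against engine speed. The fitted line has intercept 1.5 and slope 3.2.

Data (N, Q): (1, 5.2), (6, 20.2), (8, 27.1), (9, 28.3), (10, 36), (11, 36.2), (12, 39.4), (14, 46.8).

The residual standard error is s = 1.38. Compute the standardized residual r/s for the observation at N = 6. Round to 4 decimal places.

-0.3623

ŷ = 1.5 + 3.2·6 = 20.7
r = 20.2 − 20.7 = -0.5
r/s = -0.5 / 1.38 = -0.3623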